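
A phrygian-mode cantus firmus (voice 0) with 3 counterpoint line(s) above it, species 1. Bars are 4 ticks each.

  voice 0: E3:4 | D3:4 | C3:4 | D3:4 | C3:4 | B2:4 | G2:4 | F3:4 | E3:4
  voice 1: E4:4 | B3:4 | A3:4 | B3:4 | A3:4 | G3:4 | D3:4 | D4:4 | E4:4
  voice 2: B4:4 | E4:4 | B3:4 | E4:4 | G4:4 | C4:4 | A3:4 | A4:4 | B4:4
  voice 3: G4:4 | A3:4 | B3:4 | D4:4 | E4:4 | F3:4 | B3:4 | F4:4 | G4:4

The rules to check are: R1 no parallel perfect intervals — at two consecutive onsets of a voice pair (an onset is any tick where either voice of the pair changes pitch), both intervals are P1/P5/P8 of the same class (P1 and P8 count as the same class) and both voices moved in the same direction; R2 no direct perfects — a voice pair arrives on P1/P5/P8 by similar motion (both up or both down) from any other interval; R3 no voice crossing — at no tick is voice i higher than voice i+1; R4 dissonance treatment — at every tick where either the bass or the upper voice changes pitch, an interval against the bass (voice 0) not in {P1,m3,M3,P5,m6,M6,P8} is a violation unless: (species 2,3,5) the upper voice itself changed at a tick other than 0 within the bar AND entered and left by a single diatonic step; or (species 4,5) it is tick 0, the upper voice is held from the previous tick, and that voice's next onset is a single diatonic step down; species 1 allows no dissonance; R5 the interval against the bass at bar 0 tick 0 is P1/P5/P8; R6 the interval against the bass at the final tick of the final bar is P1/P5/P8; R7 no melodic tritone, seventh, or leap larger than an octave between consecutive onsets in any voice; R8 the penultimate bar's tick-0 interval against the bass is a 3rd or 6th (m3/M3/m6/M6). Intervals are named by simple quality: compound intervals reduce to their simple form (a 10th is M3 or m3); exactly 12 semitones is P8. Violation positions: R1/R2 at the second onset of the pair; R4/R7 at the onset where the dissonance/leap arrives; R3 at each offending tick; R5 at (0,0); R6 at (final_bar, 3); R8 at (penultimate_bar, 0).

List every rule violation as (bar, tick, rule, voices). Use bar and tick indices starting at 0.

bar 0: v0=E3 v1=E4 v2=B4 v3=G4 downbeat m3
bar 1: v0=D3 v1=B3 v2=E4 v3=A3 downbeat P5
bar 2: v0=C3 v1=A3 v2=B3 v3=B3 downbeat M7
bar 3: v0=D3 v1=B3 v2=E4 v3=D4 downbeat P8
bar 4: v0=C3 v1=A3 v2=G4 v3=E4 downbeat M3
bar 5: v0=B2 v1=G3 v2=C4 v3=F3 downbeat TT
bar 6: v0=G2 v1=D3 v2=A3 v3=B3 downbeat M3
bar 7: v0=F3 v1=D4 v2=A4 v3=F4 downbeat P8
bar 8: v0=E3 v1=E4 v2=B4 v3=G4 downbeat m3
  -> R3 @ bar 0 tick 0 v(2, 3): B4 above G4
  -> R5 @ bar 0 tick 0 v(0, 3): opens on m3
  -> R3 @ bar 0 tick 1 v(2, 3): B4 above G4
  -> R3 @ bar 0 tick 2 v(2, 3): B4 above G4
  -> R3 @ bar 0 tick 3 v(2, 3): B4 above G4
  -> R2 @ bar 1 tick 0 v(0, 3): E3/G4 m3 -> D3/A3 P5 similar
  -> R2 @ bar 1 tick 0 v(2, 3): B4/G4 M3 -> E4/A3 P5 similar
  -> R3 @ bar 1 tick 0 v(2, 3): E4 above A3
  -> R4 @ bar 1 tick 0 v(0, 2): D3/E4 M2 untreated
  -> R7 @ bar 1 tick 0 v(3,): G4->A3 leap 10st
  -> R3 @ bar 1 tick 1 v(2, 3): E4 above A3
  -> R3 @ bar 1 tick 2 v(2, 3): E4 above A3
  -> R3 @ bar 1 tick 3 v(2, 3): E4 above A3
  -> R4 @ bar 2 tick 0 v(0, 2): C3/B3 M7 untreated
  -> R4 @ bar 2 tick 0 v(0, 3): C3/B3 M7 untreated
  -> R2 @ bar 3 tick 0 v(0, 3): C3/B3 M7 -> D3/D4 P8 similar
  -> R3 @ bar 3 tick 0 v(2, 3): E4 above D4
  -> R4 @ bar 3 tick 0 v(0, 2): D3/E4 M2 untreated
  -> R3 @ bar 3 tick 1 v(2, 3): E4 above D4
  -> R3 @ bar 3 tick 2 v(2, 3): E4 above D4
  -> R3 @ bar 3 tick 3 v(2, 3): E4 above D4
  -> R3 @ bar 4 tick 0 v(2, 3): G4 above E4
  -> R3 @ bar 4 tick 1 v(2, 3): G4 above E4
  -> R3 @ bar 4 tick 2 v(2, 3): G4 above E4
  -> R3 @ bar 4 tick 3 v(2, 3): G4 above E4
  -> R2 @ bar 5 tick 0 v(2, 3): G4/E4 m3 -> C4/F3 P5 similar
  -> R3 @ bar 5 tick 0 v(2, 3): C4 above F3
  -> R4 @ bar 5 tick 0 v(0, 2): B2/C4 m2 untreated
  -> R4 @ bar 5 tick 0 v(0, 3): B2/F3 TT untreated
  -> R7 @ bar 5 tick 0 v(3,): E4->F3 leap 11st
  -> R3 @ bar 5 tick 1 v(2, 3): C4 above F3
  -> R3 @ bar 5 tick 2 v(2, 3): C4 above F3
  -> R3 @ bar 5 tick 3 v(2, 3): C4 above F3
  -> R2 @ bar 6 tick 0 v(0, 1): B2/G3 m6 -> G2/D3 P5 similar
  -> R2 @ bar 6 tick 0 v(1, 2): G3/C4 P4 -> D3/A3 P5 similar
  -> R4 @ bar 6 tick 0 v(0, 2): G2/A3 M2 untreated
  -> R7 @ bar 6 tick 0 v(3,): F3->B3 leap 6st
  -> R1 @ bar 7 tick 0 v(1, 2): D3/A3 P5 -> D4/A4 P5 similar
  -> R2 @ bar 7 tick 0 v(0, 3): G2/B3 M3 -> F3/F4 P8 similar
  -> R3 @ bar 7 tick 0 v(2, 3): A4 above F4
  -> R7 @ bar 7 tick 0 v(0,): G2->F3 leap 10st
  -> R7 @ bar 7 tick 0 v(3,): B3->F4 leap 6st
  -> R8 @ bar 7 tick 0 v(0, 3): penult P8 not 3rd/6th
  -> R3 @ bar 7 tick 1 v(2, 3): A4 above F4
  -> R3 @ bar 7 tick 2 v(2, 3): A4 above F4
  -> R3 @ bar 7 tick 3 v(2, 3): A4 above F4
  -> R1 @ bar 8 tick 0 v(1, 2): D4/A4 P5 -> E4/B4 P5 similar
  -> R3 @ bar 8 tick 0 v(2, 3): B4 above G4
  -> R3 @ bar 8 tick 1 v(2, 3): B4 above G4
  -> R3 @ bar 8 tick 2 v(2, 3): B4 above G4
  -> R3 @ bar 8 tick 3 v(2, 3): B4 above G4
  -> R6 @ bar 8 tick 3 v(0, 3): closes on m3

(0, 0, R3, (2, 3))
(0, 0, R5, (0, 3))
(0, 1, R3, (2, 3))
(0, 2, R3, (2, 3))
(0, 3, R3, (2, 3))
(1, 0, R2, (0, 3))
(1, 0, R2, (2, 3))
(1, 0, R3, (2, 3))
(1, 0, R4, (0, 2))
(1, 0, R7, (3,))
(1, 1, R3, (2, 3))
(1, 2, R3, (2, 3))
(1, 3, R3, (2, 3))
(2, 0, R4, (0, 2))
(2, 0, R4, (0, 3))
(3, 0, R2, (0, 3))
(3, 0, R3, (2, 3))
(3, 0, R4, (0, 2))
(3, 1, R3, (2, 3))
(3, 2, R3, (2, 3))
(3, 3, R3, (2, 3))
(4, 0, R3, (2, 3))
(4, 1, R3, (2, 3))
(4, 2, R3, (2, 3))
(4, 3, R3, (2, 3))
(5, 0, R2, (2, 3))
(5, 0, R3, (2, 3))
(5, 0, R4, (0, 2))
(5, 0, R4, (0, 3))
(5, 0, R7, (3,))
(5, 1, R3, (2, 3))
(5, 2, R3, (2, 3))
(5, 3, R3, (2, 3))
(6, 0, R2, (0, 1))
(6, 0, R2, (1, 2))
(6, 0, R4, (0, 2))
(6, 0, R7, (3,))
(7, 0, R1, (1, 2))
(7, 0, R2, (0, 3))
(7, 0, R3, (2, 3))
(7, 0, R7, (0,))
(7, 0, R7, (3,))
(7, 0, R8, (0, 3))
(7, 1, R3, (2, 3))
(7, 2, R3, (2, 3))
(7, 3, R3, (2, 3))
(8, 0, R1, (1, 2))
(8, 0, R3, (2, 3))
(8, 1, R3, (2, 3))
(8, 2, R3, (2, 3))
(8, 3, R3, (2, 3))
(8, 3, R6, (0, 3))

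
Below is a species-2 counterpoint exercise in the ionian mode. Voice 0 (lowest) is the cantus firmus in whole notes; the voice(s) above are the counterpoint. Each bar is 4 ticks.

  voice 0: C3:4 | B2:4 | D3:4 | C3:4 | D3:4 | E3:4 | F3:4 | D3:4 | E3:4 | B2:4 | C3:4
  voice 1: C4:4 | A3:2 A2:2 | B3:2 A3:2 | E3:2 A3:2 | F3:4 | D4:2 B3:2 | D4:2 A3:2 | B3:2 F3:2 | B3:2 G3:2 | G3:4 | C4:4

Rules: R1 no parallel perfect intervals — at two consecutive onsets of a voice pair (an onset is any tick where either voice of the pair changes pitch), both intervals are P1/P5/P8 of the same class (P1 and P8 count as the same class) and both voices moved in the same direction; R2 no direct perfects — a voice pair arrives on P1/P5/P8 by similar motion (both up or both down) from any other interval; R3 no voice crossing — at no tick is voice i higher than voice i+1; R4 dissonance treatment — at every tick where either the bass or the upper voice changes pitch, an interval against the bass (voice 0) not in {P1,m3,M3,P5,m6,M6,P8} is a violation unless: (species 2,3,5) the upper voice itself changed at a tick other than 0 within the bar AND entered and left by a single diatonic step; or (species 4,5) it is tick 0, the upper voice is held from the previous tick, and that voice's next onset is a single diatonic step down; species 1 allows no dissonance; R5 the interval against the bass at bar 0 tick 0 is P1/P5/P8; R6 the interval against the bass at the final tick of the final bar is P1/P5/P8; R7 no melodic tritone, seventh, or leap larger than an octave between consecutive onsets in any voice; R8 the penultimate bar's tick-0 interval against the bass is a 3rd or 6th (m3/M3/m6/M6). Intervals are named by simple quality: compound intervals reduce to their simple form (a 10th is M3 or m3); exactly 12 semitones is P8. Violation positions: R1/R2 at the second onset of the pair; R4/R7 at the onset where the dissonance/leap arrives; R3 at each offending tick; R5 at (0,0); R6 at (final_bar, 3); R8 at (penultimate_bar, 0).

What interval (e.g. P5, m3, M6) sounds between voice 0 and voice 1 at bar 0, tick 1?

voice 0=C3 voice 1=C4 -> P8

P8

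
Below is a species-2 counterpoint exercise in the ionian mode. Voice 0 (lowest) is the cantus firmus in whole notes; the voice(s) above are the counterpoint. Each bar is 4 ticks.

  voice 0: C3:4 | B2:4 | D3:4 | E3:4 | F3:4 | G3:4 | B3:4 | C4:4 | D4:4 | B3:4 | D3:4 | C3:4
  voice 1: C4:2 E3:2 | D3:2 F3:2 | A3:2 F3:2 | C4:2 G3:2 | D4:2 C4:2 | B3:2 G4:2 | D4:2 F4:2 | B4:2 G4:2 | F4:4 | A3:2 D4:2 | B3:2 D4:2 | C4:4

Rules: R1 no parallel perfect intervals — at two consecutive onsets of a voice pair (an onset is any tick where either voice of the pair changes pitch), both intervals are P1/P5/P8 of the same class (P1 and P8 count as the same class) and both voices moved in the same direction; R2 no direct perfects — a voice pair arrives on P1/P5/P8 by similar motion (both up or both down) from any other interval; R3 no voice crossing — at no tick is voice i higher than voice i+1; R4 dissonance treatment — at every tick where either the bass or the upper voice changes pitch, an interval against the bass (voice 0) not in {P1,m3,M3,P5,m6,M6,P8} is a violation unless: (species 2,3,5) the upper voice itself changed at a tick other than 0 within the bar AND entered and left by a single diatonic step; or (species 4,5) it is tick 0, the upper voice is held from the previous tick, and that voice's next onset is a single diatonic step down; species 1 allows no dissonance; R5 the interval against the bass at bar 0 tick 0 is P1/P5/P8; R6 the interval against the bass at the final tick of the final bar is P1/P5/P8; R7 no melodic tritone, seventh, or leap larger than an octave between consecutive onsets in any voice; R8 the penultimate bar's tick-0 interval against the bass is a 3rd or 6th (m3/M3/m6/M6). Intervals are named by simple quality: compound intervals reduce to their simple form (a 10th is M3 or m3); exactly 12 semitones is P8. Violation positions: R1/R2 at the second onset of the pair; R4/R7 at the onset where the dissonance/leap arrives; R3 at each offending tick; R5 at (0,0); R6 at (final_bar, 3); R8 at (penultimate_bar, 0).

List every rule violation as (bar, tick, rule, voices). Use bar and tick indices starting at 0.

bar 0: v0=C3 v1=C4 downbeat P8
bar 1: v0=B2 v1=D3 downbeat m3
bar 2: v0=D3 v1=A3 downbeat P5
bar 3: v0=E3 v1=C4 downbeat m6
bar 4: v0=F3 v1=D4 downbeat M6
bar 5: v0=G3 v1=B3 downbeat M3
bar 6: v0=B3 v1=D4 downbeat m3
bar 7: v0=C4 v1=B4 downbeat M7
bar 8: v0=D4 v1=F4 downbeat m3
bar 9: v0=B3 v1=A3 downbeat M2
bar 10: v0=D3 v1=B3 downbeat M6
bar 11: v0=C3 v1=C4 downbeat P8
  -> R4 @ bar 1 tick 2 v(0, 1): B2/F3 TT untreated
  -> R2 @ bar 2 tick 0 v(0, 1): B2/F3 TT -> D3/A3 P5 similar
  -> R4 @ bar 6 tick 2 v(0, 1): B3/F4 TT untreated
  -> R4 @ bar 7 tick 0 v(0, 1): C4/B4 M7 untreated
  -> R7 @ bar 7 tick 0 v(1,): F4->B4 leap 6st
  -> R3 @ bar 9 tick 0 v(0, 1): B3 above A3
  -> R4 @ bar 9 tick 0 v(0, 1): B3/A3 M2 untreated
  -> R3 @ bar 9 tick 1 v(0, 1): B3 above A3
  -> R1 @ bar 11 tick 0 v(0, 1): D3/D4 P8 -> C3/C4 P8 similar

(1, 2, R4, (0, 1))
(2, 0, R2, (0, 1))
(6, 2, R4, (0, 1))
(7, 0, R4, (0, 1))
(7, 0, R7, (1,))
(9, 0, R3, (0, 1))
(9, 0, R4, (0, 1))
(9, 1, R3, (0, 1))
(11, 0, R1, (0, 1))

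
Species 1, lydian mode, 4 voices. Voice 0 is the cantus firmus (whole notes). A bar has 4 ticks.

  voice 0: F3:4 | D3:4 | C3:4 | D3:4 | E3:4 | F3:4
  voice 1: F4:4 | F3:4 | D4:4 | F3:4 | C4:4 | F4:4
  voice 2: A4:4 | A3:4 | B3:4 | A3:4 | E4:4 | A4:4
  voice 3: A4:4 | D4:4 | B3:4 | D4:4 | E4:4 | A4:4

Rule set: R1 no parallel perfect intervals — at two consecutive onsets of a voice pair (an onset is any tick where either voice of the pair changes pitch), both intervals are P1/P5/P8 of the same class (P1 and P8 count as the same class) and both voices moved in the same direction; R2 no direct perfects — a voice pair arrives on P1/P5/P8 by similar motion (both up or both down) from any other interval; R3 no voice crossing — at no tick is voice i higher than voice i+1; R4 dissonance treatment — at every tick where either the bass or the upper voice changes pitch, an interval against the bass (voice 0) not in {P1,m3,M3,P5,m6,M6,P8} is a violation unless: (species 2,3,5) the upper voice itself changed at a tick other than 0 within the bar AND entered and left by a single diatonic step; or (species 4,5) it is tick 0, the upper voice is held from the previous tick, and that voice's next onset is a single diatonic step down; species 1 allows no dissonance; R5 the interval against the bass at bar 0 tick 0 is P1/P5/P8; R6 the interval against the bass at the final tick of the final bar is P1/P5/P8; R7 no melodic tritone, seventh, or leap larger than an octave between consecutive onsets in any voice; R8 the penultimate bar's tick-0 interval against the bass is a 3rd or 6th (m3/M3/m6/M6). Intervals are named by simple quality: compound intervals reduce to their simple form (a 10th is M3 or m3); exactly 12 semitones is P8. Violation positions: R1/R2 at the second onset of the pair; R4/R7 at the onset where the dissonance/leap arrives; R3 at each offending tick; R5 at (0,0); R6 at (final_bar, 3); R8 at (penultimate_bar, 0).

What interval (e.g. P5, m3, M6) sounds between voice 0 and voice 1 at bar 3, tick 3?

m3

voice 0=D3 voice 1=F3 -> m3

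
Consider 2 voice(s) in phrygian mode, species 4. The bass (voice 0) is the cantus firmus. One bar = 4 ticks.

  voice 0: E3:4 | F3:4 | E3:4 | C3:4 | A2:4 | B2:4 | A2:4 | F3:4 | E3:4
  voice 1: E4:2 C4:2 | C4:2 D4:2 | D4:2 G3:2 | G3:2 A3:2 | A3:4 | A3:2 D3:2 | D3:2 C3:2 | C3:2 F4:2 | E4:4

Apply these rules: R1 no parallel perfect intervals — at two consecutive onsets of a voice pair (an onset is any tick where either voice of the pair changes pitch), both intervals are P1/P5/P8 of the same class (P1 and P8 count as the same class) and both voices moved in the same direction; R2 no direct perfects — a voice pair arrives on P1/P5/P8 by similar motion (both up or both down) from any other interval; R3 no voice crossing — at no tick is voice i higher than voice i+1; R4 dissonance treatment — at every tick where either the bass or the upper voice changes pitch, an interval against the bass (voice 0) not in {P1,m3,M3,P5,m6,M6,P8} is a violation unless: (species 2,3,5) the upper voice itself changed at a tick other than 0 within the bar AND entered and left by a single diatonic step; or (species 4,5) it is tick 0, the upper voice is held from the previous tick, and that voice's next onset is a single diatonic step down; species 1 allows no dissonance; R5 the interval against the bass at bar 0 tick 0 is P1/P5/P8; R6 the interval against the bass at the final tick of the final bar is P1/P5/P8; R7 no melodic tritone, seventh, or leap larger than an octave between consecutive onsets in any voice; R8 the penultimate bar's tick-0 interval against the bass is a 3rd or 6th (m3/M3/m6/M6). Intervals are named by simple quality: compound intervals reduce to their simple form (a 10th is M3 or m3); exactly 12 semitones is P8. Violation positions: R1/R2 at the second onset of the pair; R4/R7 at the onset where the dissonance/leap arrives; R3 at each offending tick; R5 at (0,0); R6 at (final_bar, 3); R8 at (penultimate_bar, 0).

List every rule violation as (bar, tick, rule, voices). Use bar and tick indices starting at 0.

bar 0: v0=E3 v1=E4 downbeat P8
bar 1: v0=F3 v1=C4 downbeat P5
bar 2: v0=E3 v1=D4 downbeat m7
bar 3: v0=C3 v1=G3 downbeat P5
bar 4: v0=A2 v1=A3 downbeat P8
bar 5: v0=B2 v1=A3 downbeat m7
bar 6: v0=A2 v1=D3 downbeat P4
bar 7: v0=F3 v1=C3 downbeat P4
bar 8: v0=E3 v1=E4 downbeat P8
  -> R4 @ bar 2 tick 0 v(0, 1): E3/D4 m7 untreated
  -> R4 @ bar 5 tick 0 v(0, 1): B2/A3 m7 untreated
  -> R3 @ bar 7 tick 0 v(0, 1): F3 above C3
  -> R4 @ bar 7 tick 0 v(0, 1): F3/C3 P4 untreated
  -> R8 @ bar 7 tick 0 v(0, 1): penult P4 not 3rd/6th
  -> R3 @ bar 7 tick 1 v(0, 1): F3 above C3
  -> R7 @ bar 7 tick 2 v(1,): C3->F4 leap 17st
  -> R1 @ bar 8 tick 0 v(0, 1): F3/F4 P8 -> E3/E4 P8 similar

(2, 0, R4, (0, 1))
(5, 0, R4, (0, 1))
(7, 0, R3, (0, 1))
(7, 0, R4, (0, 1))
(7, 0, R8, (0, 1))
(7, 1, R3, (0, 1))
(7, 2, R7, (1,))
(8, 0, R1, (0, 1))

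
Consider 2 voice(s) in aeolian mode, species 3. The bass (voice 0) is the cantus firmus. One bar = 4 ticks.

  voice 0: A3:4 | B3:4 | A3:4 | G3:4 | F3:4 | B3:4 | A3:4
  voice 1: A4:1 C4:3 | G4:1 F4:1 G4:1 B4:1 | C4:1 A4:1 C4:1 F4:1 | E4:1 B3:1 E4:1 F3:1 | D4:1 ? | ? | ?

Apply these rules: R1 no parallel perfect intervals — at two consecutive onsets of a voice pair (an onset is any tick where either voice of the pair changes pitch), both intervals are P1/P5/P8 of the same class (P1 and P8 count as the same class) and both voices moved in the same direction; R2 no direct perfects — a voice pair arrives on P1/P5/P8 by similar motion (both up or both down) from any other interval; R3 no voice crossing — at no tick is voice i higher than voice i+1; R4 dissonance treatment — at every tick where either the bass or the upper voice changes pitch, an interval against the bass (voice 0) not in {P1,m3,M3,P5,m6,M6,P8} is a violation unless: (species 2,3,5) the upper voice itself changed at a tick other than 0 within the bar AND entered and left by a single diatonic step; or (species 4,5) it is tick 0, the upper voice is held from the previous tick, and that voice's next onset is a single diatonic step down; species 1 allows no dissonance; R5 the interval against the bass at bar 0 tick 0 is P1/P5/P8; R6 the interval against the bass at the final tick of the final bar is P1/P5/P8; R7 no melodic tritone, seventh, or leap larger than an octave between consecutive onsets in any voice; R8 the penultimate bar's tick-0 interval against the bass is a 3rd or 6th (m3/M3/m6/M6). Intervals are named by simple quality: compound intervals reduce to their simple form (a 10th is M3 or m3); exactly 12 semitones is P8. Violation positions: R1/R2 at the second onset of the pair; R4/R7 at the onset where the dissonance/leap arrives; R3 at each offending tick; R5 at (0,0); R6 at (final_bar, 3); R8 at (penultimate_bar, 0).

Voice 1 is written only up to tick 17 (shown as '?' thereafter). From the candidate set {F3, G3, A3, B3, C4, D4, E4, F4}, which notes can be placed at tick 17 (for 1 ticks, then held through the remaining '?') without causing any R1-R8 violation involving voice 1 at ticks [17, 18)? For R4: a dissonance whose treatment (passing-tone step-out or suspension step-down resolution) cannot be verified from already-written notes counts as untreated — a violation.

{A3, C4, D4, F3, F4}

F3: legal
G3: violates R4
A3: legal
B3: violates R4
C4: legal
D4: legal
E4: violates R4
F4: legal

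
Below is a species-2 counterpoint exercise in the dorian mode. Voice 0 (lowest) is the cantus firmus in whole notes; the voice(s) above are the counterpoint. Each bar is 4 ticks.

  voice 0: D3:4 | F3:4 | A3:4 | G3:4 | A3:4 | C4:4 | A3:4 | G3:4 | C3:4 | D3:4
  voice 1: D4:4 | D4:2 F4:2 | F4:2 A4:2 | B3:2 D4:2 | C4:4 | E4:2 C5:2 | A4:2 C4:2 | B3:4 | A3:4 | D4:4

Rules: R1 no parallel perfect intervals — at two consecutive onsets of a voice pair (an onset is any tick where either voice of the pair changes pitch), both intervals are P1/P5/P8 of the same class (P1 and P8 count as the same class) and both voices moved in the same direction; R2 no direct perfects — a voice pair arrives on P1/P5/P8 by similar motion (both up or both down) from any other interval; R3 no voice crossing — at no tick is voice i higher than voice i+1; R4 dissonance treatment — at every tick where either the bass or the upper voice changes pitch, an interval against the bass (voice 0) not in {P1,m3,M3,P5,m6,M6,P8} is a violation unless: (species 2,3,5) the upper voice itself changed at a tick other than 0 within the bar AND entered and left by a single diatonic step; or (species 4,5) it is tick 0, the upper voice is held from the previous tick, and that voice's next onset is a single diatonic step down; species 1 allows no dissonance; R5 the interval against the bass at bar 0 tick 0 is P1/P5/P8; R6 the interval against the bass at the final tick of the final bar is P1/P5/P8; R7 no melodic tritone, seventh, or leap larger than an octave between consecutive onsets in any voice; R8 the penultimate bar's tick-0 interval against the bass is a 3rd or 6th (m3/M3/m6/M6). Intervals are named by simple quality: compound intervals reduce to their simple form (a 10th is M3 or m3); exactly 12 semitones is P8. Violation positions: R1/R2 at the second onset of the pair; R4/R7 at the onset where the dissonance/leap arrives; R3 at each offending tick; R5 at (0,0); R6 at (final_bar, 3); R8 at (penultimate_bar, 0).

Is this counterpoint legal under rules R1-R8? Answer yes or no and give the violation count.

bar 0: v0=D3 v1=D4 (P8)
bar 1: v0=F3 v1=D4 (M6)
bar 2: v0=A3 v1=F4 (m6)
bar 3: v0=G3 v1=B3 (M3)
bar 4: v0=A3 v1=C4 (m3)
bar 5: v0=C4 v1=E4 (M3)
bar 6: v0=A3 v1=A4 (P8)
bar 7: v0=G3 v1=B3 (M3)
bar 8: v0=C3 v1=A3 (M6)
bar 9: v0=D3 v1=D4 (P8)
  R7 @ bar3.0: A4->B3 leap 10st
  R1 @ bar6.0: C4/C5 P8 -> A3/A4 P8 similar
  R2 @ bar9.0: C3/A3 M6 -> D3/D4 P8 similar

No (3 violations)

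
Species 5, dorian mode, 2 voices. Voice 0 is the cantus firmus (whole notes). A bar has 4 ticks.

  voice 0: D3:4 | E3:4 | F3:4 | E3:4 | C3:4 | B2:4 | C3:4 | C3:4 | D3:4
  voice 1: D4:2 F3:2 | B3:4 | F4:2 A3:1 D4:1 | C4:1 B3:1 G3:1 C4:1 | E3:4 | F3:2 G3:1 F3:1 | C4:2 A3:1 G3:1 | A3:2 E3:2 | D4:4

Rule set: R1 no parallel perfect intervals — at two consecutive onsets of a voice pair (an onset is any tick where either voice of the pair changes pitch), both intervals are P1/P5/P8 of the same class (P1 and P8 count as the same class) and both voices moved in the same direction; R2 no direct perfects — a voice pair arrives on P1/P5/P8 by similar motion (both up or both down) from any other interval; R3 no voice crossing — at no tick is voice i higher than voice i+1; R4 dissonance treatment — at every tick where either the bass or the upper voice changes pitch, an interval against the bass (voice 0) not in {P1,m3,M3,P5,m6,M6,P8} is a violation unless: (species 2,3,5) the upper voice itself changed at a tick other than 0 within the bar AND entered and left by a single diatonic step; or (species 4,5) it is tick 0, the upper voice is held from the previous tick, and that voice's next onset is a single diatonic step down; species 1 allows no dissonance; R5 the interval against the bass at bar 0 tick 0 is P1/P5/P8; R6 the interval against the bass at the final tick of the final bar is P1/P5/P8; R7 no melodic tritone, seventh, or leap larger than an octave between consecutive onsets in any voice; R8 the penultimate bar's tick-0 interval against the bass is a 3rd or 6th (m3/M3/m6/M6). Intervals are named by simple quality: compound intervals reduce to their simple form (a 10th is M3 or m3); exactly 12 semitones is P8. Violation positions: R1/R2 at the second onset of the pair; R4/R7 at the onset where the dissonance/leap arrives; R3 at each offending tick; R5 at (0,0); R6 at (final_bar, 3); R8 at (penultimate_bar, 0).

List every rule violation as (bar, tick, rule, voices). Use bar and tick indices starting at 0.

(1, 0, R2, (0, 1))
(1, 0, R7, (1,))
(2, 0, R2, (0, 1))
(2, 0, R7, (1,))
(5, 0, R4, (0, 1))
(5, 3, R4, (0, 1))
(6, 0, R2, (0, 1))
(8, 0, R2, (0, 1))
(8, 0, R7, (1,))

bar 0: v0=D3 v1=D4 downbeat P8
bar 1: v0=E3 v1=B3 downbeat P5
bar 2: v0=F3 v1=F4 downbeat P8
bar 3: v0=E3 v1=C4 downbeat m6
bar 4: v0=C3 v1=E3 downbeat M3
bar 5: v0=B2 v1=F3 downbeat TT
bar 6: v0=C3 v1=C4 downbeat P8
bar 7: v0=C3 v1=A3 downbeat M6
bar 8: v0=D3 v1=D4 downbeat P8
  -> R2 @ bar 1 tick 0 v(0, 1): D3/F3 m3 -> E3/B3 P5 similar
  -> R7 @ bar 1 tick 0 v(1,): F3->B3 leap 6st
  -> R2 @ bar 2 tick 0 v(0, 1): E3/B3 P5 -> F3/F4 P8 similar
  -> R7 @ bar 2 tick 0 v(1,): B3->F4 leap 6st
  -> R4 @ bar 5 tick 0 v(0, 1): B2/F3 TT untreated
  -> R4 @ bar 5 tick 3 v(0, 1): B2/F3 TT untreated
  -> R2 @ bar 6 tick 0 v(0, 1): B2/F3 TT -> C3/C4 P8 similar
  -> R2 @ bar 8 tick 0 v(0, 1): C3/E3 M3 -> D3/D4 P8 similar
  -> R7 @ bar 8 tick 0 v(1,): E3->D4 leap 10st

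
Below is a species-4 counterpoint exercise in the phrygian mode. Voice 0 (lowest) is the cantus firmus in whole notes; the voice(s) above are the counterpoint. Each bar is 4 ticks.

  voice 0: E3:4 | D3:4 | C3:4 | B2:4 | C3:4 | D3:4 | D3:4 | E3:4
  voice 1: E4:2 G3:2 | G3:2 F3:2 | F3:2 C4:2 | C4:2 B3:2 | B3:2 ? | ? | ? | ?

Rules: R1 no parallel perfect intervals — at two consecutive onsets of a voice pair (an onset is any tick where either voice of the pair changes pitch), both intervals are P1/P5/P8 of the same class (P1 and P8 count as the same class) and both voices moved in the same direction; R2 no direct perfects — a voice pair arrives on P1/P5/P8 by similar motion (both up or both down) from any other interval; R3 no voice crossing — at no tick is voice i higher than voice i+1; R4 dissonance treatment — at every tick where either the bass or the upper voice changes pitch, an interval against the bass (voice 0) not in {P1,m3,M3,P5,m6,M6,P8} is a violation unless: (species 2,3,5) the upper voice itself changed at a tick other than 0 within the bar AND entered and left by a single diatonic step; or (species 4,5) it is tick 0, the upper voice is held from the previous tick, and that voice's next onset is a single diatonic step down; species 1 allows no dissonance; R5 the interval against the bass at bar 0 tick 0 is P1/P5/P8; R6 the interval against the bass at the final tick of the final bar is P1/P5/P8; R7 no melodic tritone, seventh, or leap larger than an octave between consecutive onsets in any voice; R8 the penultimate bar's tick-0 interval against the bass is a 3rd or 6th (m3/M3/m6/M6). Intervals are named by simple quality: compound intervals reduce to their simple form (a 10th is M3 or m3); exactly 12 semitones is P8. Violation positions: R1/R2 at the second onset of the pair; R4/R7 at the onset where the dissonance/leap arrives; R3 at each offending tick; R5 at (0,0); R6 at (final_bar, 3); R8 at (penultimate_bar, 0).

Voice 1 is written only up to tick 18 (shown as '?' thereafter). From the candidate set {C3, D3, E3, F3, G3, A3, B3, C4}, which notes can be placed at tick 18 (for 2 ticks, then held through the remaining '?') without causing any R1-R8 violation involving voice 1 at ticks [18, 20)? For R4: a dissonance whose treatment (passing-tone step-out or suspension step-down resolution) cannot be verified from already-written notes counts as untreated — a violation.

C3: violates R7
D3: violates R4
E3: legal
F3: violates R4,R7
G3: legal
A3: legal
B3: legal
C4: legal

{A3, B3, C4, E3, G3}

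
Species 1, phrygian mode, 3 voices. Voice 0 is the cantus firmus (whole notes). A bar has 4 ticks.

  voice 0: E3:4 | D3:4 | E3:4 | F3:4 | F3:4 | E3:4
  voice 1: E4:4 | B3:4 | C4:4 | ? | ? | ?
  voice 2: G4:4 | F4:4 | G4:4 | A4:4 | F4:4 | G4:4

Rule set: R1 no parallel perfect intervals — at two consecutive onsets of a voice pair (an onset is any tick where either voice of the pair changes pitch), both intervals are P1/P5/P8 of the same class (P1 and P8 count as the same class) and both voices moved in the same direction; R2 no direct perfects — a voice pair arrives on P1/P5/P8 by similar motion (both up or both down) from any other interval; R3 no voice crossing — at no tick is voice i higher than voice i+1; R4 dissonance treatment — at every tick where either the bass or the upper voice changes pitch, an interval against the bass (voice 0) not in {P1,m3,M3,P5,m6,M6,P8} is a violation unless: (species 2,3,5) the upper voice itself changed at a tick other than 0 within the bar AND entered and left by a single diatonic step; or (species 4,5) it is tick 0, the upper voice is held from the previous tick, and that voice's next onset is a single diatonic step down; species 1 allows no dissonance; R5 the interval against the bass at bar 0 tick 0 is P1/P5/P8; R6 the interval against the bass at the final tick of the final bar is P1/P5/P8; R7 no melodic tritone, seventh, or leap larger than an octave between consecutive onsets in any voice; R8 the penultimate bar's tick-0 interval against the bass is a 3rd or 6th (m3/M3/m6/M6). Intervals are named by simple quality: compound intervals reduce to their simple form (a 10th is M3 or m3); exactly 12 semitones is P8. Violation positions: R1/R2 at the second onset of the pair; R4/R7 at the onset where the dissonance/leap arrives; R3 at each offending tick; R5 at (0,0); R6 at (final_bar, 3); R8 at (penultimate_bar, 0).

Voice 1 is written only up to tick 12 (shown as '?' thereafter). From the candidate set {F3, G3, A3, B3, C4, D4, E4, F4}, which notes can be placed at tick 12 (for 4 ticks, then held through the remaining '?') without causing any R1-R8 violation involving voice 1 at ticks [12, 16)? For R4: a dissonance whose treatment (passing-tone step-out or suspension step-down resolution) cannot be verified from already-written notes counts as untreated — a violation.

{A3, C4, F3}

F3: legal
G3: violates R4
A3: legal
B3: violates R4
C4: legal
D4: violates R1
E4: violates R4
F4: violates R2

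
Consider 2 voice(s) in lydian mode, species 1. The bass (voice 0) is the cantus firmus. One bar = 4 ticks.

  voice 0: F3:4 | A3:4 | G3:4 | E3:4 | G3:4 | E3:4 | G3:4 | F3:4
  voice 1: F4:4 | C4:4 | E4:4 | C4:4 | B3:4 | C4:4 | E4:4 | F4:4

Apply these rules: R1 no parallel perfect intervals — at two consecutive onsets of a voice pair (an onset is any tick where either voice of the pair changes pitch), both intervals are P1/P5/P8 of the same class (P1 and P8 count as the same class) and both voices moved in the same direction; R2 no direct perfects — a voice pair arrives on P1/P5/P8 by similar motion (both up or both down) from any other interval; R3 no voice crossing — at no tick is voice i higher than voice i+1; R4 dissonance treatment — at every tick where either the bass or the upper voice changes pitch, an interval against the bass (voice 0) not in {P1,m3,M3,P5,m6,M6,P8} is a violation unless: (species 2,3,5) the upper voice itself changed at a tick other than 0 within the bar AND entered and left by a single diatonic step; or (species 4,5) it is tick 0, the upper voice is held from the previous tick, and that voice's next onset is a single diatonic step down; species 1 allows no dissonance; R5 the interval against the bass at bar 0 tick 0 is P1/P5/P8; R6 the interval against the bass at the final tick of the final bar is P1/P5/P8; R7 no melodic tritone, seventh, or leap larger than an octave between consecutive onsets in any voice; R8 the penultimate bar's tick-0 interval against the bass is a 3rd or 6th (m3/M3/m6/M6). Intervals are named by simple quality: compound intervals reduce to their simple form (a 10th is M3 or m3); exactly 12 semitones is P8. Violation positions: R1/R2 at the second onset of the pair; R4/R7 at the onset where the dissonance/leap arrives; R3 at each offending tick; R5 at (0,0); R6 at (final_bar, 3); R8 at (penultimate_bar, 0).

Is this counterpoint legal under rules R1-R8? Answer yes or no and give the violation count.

bar 0: v0=F3 v1=F4 (P8)
bar 1: v0=A3 v1=C4 (m3)
bar 2: v0=G3 v1=E4 (M6)
bar 3: v0=E3 v1=C4 (m6)
bar 4: v0=G3 v1=B3 (M3)
bar 5: v0=E3 v1=C4 (m6)
bar 6: v0=G3 v1=E4 (M6)
bar 7: v0=F3 v1=F4 (P8)

Yes (0 violations)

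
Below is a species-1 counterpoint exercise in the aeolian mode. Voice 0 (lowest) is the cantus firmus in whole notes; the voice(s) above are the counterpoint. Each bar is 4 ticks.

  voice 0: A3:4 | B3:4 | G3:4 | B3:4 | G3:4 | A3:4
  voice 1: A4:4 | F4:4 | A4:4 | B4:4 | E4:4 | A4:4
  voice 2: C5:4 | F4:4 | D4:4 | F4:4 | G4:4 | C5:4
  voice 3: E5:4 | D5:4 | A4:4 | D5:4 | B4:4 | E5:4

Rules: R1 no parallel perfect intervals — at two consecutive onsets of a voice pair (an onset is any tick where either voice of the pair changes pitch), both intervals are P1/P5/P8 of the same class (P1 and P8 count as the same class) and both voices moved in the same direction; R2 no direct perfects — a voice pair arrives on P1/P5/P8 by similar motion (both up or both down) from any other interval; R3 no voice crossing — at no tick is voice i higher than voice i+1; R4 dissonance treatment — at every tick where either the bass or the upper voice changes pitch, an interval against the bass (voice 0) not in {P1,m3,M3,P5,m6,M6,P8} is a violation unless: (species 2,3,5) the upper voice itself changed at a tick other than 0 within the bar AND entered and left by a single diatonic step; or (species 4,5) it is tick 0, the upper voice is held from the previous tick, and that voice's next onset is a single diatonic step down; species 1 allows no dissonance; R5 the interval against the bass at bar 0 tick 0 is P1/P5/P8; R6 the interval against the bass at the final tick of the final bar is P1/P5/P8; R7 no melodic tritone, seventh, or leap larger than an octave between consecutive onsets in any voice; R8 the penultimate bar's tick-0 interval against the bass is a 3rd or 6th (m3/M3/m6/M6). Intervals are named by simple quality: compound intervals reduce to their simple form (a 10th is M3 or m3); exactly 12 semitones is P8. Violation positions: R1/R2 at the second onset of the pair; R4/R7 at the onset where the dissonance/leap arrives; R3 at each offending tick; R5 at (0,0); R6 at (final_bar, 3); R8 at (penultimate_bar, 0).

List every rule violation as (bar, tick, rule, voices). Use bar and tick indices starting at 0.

bar 0: v0=A3 v1=A4 v2=C5 v3=E5 downbeat P5
bar 1: v0=B3 v1=F4 v2=F4 v3=D5 downbeat m3
bar 2: v0=G3 v1=A4 v2=D4 v3=A4 downbeat M2
bar 3: v0=B3 v1=B4 v2=F4 v3=D5 downbeat m3
bar 4: v0=G3 v1=E4 v2=G4 v3=B4 downbeat M3
bar 5: v0=A3 v1=A4 v2=C5 v3=E5 downbeat P5
  -> R5 @ bar 0 tick 0 v(0, 2): opens on m3
  -> R2 @ bar 1 tick 0 v(1, 2): A4/C5 m3 -> F4/F4 P1 similar
  -> R4 @ bar 1 tick 0 v(0, 1): B3/F4 TT untreated
  -> R4 @ bar 1 tick 0 v(0, 2): B3/F4 TT untreated
  -> R2 @ bar 2 tick 0 v(0, 2): B3/F4 TT -> G3/D4 P5 similar
  -> R2 @ bar 2 tick 0 v(2, 3): F4/D5 M6 -> D4/A4 P5 similar
  -> R3 @ bar 2 tick 0 v(1, 2): A4 above D4
  -> R4 @ bar 2 tick 0 v(0, 1): G3/A4 M2 untreated
  -> R4 @ bar 2 tick 0 v(0, 3): G3/A4 M2 untreated
  -> R3 @ bar 2 tick 1 v(1, 2): A4 above D4
  -> R3 @ bar 2 tick 2 v(1, 2): A4 above D4
  -> R3 @ bar 2 tick 3 v(1, 2): A4 above D4
  -> R2 @ bar 3 tick 0 v(0, 1): G3/A4 M2 -> B3/B4 P8 similar
  -> R3 @ bar 3 tick 0 v(1, 2): B4 above F4
  -> R4 @ bar 3 tick 0 v(0, 2): B3/F4 TT untreated
  -> R3 @ bar 3 tick 1 v(1, 2): B4 above F4
  -> R3 @ bar 3 tick 2 v(1, 2): B4 above F4
  -> R3 @ bar 3 tick 3 v(1, 2): B4 above F4
  -> R2 @ bar 4 tick 0 v(1, 3): B4/D5 m3 -> E4/B4 P5 similar
  -> R8 @ bar 4 tick 0 v(0, 2): penult P8 not 3rd/6th
  -> R1 @ bar 5 tick 0 v(1, 3): E4/B4 P5 -> A4/E5 P5 similar
  -> R2 @ bar 5 tick 0 v(0, 1): G3/E4 M6 -> A3/A4 P8 similar
  -> R2 @ bar 5 tick 0 v(0, 3): G3/B4 M3 -> A3/E5 P5 similar
  -> R6 @ bar 5 tick 3 v(0, 2): closes on m3

(0, 0, R5, (0, 2))
(1, 0, R2, (1, 2))
(1, 0, R4, (0, 1))
(1, 0, R4, (0, 2))
(2, 0, R2, (0, 2))
(2, 0, R2, (2, 3))
(2, 0, R3, (1, 2))
(2, 0, R4, (0, 1))
(2, 0, R4, (0, 3))
(2, 1, R3, (1, 2))
(2, 2, R3, (1, 2))
(2, 3, R3, (1, 2))
(3, 0, R2, (0, 1))
(3, 0, R3, (1, 2))
(3, 0, R4, (0, 2))
(3, 1, R3, (1, 2))
(3, 2, R3, (1, 2))
(3, 3, R3, (1, 2))
(4, 0, R2, (1, 3))
(4, 0, R8, (0, 2))
(5, 0, R1, (1, 3))
(5, 0, R2, (0, 1))
(5, 0, R2, (0, 3))
(5, 3, R6, (0, 2))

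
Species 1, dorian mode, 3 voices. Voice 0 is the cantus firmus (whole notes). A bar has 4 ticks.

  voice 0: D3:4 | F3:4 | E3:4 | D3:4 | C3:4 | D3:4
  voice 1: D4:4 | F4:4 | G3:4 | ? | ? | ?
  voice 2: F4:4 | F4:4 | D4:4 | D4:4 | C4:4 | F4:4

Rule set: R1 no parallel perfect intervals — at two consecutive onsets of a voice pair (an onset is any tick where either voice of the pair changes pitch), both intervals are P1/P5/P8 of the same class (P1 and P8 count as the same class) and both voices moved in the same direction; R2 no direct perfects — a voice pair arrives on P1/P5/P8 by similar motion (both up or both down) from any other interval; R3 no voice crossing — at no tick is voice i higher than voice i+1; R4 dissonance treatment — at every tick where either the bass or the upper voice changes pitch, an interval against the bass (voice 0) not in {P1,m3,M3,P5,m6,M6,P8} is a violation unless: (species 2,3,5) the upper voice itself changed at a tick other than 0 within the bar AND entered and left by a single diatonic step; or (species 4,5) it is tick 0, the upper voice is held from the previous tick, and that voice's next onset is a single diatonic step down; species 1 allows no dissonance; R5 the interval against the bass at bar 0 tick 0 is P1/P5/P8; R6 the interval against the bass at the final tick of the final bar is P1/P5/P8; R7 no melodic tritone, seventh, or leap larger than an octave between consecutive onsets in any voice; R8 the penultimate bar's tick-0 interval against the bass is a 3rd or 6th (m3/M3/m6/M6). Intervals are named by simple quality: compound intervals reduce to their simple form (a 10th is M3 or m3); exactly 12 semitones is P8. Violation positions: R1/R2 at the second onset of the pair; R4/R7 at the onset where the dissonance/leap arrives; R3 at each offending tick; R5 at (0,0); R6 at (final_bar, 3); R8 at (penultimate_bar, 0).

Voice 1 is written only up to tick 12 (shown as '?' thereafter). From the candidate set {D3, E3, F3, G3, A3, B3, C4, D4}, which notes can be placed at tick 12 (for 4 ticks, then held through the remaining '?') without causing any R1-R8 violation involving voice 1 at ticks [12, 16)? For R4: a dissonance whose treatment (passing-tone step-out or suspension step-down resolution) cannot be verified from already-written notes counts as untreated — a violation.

{A3, B3, D4, F3}

D3: violates R2
E3: violates R4
F3: legal
G3: violates R4
A3: legal
B3: legal
C4: violates R4
D4: legal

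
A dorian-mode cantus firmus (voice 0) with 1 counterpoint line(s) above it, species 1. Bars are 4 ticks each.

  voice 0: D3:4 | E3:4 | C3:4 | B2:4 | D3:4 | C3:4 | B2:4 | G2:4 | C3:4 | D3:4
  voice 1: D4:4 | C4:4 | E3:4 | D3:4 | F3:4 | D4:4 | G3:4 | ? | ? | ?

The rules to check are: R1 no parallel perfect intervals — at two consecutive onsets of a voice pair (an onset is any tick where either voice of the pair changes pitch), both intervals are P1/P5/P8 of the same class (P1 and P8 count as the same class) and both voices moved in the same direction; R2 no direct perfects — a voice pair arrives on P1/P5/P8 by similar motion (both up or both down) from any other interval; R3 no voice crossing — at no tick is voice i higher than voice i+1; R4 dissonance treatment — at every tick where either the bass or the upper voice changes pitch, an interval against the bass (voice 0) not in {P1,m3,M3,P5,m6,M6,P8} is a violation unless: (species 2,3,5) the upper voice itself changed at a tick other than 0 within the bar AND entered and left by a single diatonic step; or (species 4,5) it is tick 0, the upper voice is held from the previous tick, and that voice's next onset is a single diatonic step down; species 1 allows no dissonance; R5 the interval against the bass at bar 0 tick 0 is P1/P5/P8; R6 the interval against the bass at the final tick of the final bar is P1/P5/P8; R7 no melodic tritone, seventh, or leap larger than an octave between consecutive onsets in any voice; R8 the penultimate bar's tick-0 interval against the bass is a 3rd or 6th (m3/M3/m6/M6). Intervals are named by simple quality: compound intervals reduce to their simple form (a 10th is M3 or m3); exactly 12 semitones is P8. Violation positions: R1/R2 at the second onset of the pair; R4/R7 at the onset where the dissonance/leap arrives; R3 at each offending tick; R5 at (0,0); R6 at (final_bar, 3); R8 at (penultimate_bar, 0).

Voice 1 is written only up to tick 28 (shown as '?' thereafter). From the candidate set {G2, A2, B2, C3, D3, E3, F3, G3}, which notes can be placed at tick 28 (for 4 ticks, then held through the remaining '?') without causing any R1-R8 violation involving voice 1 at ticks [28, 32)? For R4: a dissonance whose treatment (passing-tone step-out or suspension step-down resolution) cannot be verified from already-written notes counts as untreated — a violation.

G2: violates R2
A2: violates R4,R7
B2: legal
C3: violates R4
D3: violates R2
E3: legal
F3: violates R4
G3: legal

{B2, E3, G3}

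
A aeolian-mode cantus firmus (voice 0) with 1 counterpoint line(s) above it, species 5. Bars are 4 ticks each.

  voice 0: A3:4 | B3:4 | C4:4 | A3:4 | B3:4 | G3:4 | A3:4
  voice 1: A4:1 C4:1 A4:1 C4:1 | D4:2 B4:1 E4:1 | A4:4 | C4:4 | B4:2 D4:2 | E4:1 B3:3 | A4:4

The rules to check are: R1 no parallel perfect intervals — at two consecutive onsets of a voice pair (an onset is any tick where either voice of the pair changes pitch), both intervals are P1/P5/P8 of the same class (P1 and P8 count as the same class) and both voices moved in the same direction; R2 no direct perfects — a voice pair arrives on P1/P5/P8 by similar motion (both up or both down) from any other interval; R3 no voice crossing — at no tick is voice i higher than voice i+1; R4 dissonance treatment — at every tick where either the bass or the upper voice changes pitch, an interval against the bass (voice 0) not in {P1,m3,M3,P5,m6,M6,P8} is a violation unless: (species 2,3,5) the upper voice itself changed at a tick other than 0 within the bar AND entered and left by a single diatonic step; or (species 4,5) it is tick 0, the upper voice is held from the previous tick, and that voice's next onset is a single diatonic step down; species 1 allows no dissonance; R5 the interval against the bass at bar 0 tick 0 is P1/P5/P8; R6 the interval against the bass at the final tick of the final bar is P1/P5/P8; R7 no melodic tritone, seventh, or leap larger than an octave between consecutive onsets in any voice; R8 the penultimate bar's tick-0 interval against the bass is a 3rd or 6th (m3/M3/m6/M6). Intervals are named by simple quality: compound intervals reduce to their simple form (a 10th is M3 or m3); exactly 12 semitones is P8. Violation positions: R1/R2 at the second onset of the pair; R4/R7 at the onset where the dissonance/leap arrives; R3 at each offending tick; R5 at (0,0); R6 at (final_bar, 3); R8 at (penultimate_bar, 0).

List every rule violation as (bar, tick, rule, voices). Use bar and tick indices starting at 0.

bar 0: v0=A3 v1=A4 downbeat P8
bar 1: v0=B3 v1=D4 downbeat m3
bar 2: v0=C4 v1=A4 downbeat M6
bar 3: v0=A3 v1=C4 downbeat m3
bar 4: v0=B3 v1=B4 downbeat P8
bar 5: v0=G3 v1=E4 downbeat M6
bar 6: v0=A3 v1=A4 downbeat P8
  -> R4 @ bar 1 tick 3 v(0, 1): B3/E4 P4 untreated
  -> R2 @ bar 4 tick 0 v(0, 1): A3/C4 m3 -> B3/B4 P8 similar
  -> R7 @ bar 4 tick 0 v(1,): C4->B4 leap 11st
  -> R2 @ bar 6 tick 0 v(0, 1): G3/B3 M3 -> A3/A4 P8 similar
  -> R7 @ bar 6 tick 0 v(1,): B3->A4 leap 10st

(1, 3, R4, (0, 1))
(4, 0, R2, (0, 1))
(4, 0, R7, (1,))
(6, 0, R2, (0, 1))
(6, 0, R7, (1,))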